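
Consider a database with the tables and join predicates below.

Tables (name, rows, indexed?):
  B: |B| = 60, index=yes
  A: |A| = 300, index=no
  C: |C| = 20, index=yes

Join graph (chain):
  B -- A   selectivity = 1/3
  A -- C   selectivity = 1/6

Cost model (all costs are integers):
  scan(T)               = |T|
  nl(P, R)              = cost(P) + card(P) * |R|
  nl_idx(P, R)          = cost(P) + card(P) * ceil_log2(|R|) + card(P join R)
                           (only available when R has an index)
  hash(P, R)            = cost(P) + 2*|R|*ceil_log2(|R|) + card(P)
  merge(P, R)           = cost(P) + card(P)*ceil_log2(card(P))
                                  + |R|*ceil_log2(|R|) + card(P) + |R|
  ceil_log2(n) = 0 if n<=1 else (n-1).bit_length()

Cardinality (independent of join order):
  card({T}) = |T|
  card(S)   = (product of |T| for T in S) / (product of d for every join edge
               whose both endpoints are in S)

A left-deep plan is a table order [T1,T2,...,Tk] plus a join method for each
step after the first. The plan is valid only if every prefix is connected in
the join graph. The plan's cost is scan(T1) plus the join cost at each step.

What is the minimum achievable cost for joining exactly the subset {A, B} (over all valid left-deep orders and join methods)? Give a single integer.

1320

Selinger DP over subsets of {A,B}:
  {B}: scan cost=60, card=60
  {A}: scan cost=300, card=300
  {AB}: card=6000; try (B,hash)→1320, (A,merge)→3480, (B,merge)→3720, (A,hash)→5520, (B,nl_idx)→8100, (A,nl)→18060 …(+1); best=1320 via (B,hash)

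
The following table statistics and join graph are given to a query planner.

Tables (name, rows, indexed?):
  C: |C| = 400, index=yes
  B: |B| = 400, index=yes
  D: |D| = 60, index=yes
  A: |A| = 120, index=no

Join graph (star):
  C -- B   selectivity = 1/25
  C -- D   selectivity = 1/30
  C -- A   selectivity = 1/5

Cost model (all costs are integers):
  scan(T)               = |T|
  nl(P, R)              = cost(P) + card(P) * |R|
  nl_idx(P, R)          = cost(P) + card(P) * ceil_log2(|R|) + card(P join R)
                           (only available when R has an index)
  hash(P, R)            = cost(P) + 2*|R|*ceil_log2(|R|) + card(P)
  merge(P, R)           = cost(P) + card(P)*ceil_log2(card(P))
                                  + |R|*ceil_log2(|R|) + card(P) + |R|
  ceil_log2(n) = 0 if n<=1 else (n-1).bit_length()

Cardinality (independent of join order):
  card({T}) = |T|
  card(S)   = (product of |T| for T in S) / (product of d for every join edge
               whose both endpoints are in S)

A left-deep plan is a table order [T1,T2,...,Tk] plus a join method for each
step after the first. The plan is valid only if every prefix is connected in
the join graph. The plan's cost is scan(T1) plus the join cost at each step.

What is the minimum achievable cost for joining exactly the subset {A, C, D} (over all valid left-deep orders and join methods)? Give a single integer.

3880

Selinger DP over subsets of {A,C,D}:
  {C}: scan cost=400, card=400
  {D}: scan cost=60, card=60
  {A}: scan cost=120, card=120
  {CD}: card=800; try (C,nl_idx)→1400, (D,hash)→1520, (D,nl_idx)→3600, (C,merge)→4480, (D,merge)→4820, (C,hash)→7320 …(+2); best=1400 via (C,nl_idx)
  {AC}: card=9600; try (A,hash)→2480, (C,merge)→5080, (A,merge)→5360, (C,hash)→7440, (C,nl_idx)→10800, (C,nl)→48120 …(+1); best=2480 via (A,hash)
  {ACD}: card=19200; try (A,hash)→3880, (A,merge)→11160, (D,hash)→12800, (D,nl_idx)→79280, (A,nl)→97400, (D,merge)→146900 …(+1); best=3880 via (A,hash)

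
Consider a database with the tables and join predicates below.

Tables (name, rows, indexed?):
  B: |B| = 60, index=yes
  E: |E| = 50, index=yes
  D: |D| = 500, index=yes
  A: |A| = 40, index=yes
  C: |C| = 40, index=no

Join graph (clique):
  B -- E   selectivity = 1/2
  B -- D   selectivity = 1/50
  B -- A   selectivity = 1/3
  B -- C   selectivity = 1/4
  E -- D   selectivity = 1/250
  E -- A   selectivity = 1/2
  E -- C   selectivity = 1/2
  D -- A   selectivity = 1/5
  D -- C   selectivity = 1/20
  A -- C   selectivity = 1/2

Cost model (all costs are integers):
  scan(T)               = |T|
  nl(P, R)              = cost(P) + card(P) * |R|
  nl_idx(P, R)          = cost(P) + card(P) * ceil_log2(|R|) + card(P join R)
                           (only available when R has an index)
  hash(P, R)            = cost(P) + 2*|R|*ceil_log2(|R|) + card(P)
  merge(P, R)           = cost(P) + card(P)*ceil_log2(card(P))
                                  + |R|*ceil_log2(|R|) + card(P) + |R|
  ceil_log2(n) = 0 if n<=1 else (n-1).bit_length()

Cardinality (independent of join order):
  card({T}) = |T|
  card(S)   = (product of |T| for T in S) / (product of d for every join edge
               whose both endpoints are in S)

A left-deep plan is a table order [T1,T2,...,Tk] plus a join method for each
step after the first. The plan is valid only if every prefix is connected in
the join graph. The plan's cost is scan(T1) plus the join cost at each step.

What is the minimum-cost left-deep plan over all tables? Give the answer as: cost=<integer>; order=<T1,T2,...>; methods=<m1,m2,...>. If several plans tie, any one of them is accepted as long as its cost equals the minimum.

Selinger DP (subsets sized 1..n):
  {B}: scan cost=60, card=60
  {E}: scan cost=50, card=50
  {D}: scan cost=500, card=500
  {A}: scan cost=40, card=40
  {C}: scan cost=40, card=40
  {BE}: card=1500; try (E,hash)→720, (B,hash)→820, (B,merge)→820, (E,merge)→830, (B,nl_idx)→1850, (E,nl_idx)→1920 …(+2); best=720 via (E,hash)
  {BD}: card=600; try (D,nl_idx)→1200, (B,hash)→1720, (B,nl_idx)→4100, (D,merge)→5480, (B,merge)→5920, (D,hash)→9120 …(+2); best=1200 via (D,nl_idx)
  {AB}: card=800; try (A,hash)→600, (B,merge)→740, (A,merge)→760, (B,hash)→800, (B,nl_idx)→1080, (A,nl_idx)→1220 …(+2); best=600 via (A,hash)
  {BC}: card=600; try (C,hash)→600, (B,merge)→740, (C,merge)→760, (B,hash)→800, (B,nl_idx)→880, (B,nl)→2440 …(+1); best=600 via (C,hash)
  {DE}: card=100; try (D,nl_idx)→600, (E,hash)→1600, (E,nl_idx)→3600, (D,merge)→5400, (E,merge)→5850, (D,hash)→9100 …(+2); best=600 via (D,nl_idx)
  {AE}: card=1000; try (A,hash)→580, (E,merge)→670, (E,hash)→680, (A,merge)→680, (E,nl_idx)→1280, (A,nl_idx)→1350 …(+2); best=580 via (A,hash)
  {CE}: card=1000; try (C,hash)→580, (E,merge)→670, (E,hash)→680, (C,merge)→680, (E,nl_idx)→1280, (E,nl)→2040 …(+1); best=580 via (C,hash)
  {AD}: card=4000; try (A,hash)→1480, (D,nl_idx)→4400, (D,merge)→5320, (A,merge)→5780, (A,nl_idx)→7500, (D,hash)→9080 …(+2); best=1480 via (A,hash)
  {CD}: card=1000; try (D,nl_idx)→1400, (C,hash)→1480, (D,merge)→5320, (C,merge)→5780, (D,hash)→9080, (D,nl)→20040 …(+1); best=1400 via (D,nl_idx)
  {AC}: card=800; try (C,hash)→560, (A,hash)→560, (C,merge)→600, (A,merge)→600, (A,nl_idx)→1080, (C,nl)→1640 …(+1); best=560 via (C,hash)
  {BDE}: card=60; try (B,nl_idx)→1260, (B,hash)→1420, (B,merge)→1820, (E,hash)→2400, (E,nl_idx)→4860, (B,nl)→6600 …(+6); best=1260 via (B,nl_idx)
  {ABE}: card=10000; try (E,hash)→2000, (B,hash)→2300, (A,hash)→2700, (E,merge)→9750, (B,merge)→12000, (E,nl_idx)→15400 …(+6); best=2000 via (E,hash)
  {BCE}: card=7500; try (E,hash)→1800, (B,hash)→2300, (C,hash)→2700, (E,merge)→7550, (E,nl_idx)→11700, (B,merge)→12000 …(+5); best=1800 via (E,hash)
  {ABD}: card=1600; try (A,hash)→2280, (B,hash)→6200, (A,nl_idx)→6400, (A,merge)→8080, (D,nl_idx)→9400, (D,hash)→10400 …(+6); best=2280 via (A,hash)
  {BCD}: card=300; try (C,hash)→2280, (B,hash)→3120, (D,nl_idx)→6300, (B,nl_idx)→7700, (C,merge)→8080, (D,hash)→10200 …(+5); best=2280 via (C,hash)
  {ABC}: card=4000; try (A,hash)→1680, (C,hash)→1880, (B,hash)→2080, (A,merge)→7480, (A,nl_idx)→8200, (B,nl_idx)→9360 …(+5); best=1680 via (A,hash)
  {ADE}: card=400; try (A,hash)→1180, (A,nl_idx)→1600, (A,merge)→1680, (A,nl)→4600, (E,hash)→6080, (D,nl_idx)→9980 …(+6); best=1180 via (A,hash)
  {CDE}: card=100; try (C,hash)→1180, (C,merge)→1680, (E,hash)→3000, (C,nl)→4600, (E,nl_idx)→7500, (D,nl_idx)→9680 …(+5); best=1180 via (C,hash)
  {ACE}: card=10000; try (E,hash)→1960, (C,hash)→2060, (A,hash)→2060, (E,merge)→9710, (C,merge)→11860, (A,merge)→11860 …(+5); best=1960 via (E,hash)
  {ACD}: card=4000; try (A,hash)→2880, (C,hash)→5960, (D,hash)→10360, (A,nl_idx)→11400, (D,nl_idx)→11760, (A,merge)→12680 …(+5); best=2880 via (A,hash)
  {ABDE}: card=80; try (A,nl_idx)→1700, (A,hash)→1800, (A,merge)→1960, (B,hash)→2300, (B,nl_idx)→3660, (A,nl)→3660 …(+10); best=1700 via (A,nl_idx)
  {BCDE}: card=15; try (B,nl_idx)→1795, (C,hash)→1800, (C,merge)→1960, (B,hash)→2000, (B,merge)→2400, (E,hash)→3180 …(+9); best=1795 via (B,nl_idx)
  {ABCE}: card=25000; try (E,hash)→6280, (A,hash)→9780, (C,hash)→12480, (B,hash)→12680, (E,nl_idx)→50680, (E,merge)→54030 …(+9); best=6280 via (E,hash)
  {ABCD}: card=400; try (A,hash)→3060, (C,hash)→4360, (A,nl_idx)→4480, (A,merge)→5560, (B,hash)→7600, (A,nl)→14280 …(+9); best=3060 via (A,hash)
  {ACDE}: card=200; try (A,hash)→1760, (A,nl_idx)→1980, (C,hash)→2060, (A,merge)→2260, (A,nl)→5180, (C,merge)→5460 …(+9); best=1760 via (A,hash)
  {ABCDE}: card=10; try (A,nl_idx)→1895, (A,merge)→2150, (C,hash)→2260, (A,hash)→2290, (A,nl)→2395, (C,merge)→2620 …(+13); best=1895 via (A,nl_idx)

cost=1895; order=E,D,C,B,A; methods=nl_idx,hash,nl_idx,nl_idx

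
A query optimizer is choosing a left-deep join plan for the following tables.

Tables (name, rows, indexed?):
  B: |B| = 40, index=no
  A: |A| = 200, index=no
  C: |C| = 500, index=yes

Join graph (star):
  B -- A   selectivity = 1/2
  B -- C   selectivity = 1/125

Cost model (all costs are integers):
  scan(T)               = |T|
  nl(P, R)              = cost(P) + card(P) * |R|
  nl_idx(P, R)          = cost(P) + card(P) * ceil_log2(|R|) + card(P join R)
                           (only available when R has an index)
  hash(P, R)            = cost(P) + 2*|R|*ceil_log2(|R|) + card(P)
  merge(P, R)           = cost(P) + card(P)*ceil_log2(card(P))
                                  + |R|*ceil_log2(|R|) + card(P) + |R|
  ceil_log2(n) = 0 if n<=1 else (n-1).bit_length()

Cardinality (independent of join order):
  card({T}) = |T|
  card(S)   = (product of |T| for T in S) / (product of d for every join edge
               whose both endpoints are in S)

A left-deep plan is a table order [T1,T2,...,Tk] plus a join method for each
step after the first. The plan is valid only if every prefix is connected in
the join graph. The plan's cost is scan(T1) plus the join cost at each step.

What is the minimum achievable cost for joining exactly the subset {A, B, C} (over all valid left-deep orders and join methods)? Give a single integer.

Selinger DP over subsets of {A,B,C}:
  {B}: scan cost=40, card=40
  {A}: scan cost=200, card=200
  {C}: scan cost=500, card=500
  {AB}: card=4000; try (B,hash)→880, (A,merge)→2120, (B,merge)→2280, (A,hash)→3280, (A,nl)→8040, (B,nl)→8200; best=880 via (B,hash)
  {BC}: card=160; try (C,nl_idx)→560, (B,hash)→1480, (C,merge)→5320, (B,merge)→5780, (C,hash)→9080, (C,nl)→20040 …(+1); best=560 via (C,nl_idx)
  {ABC}: card=16000; try (A,merge)→3800, (A,hash)→3920, (C,hash)→13880, (A,nl)→32560, (C,nl_idx)→52880, (C,merge)→57880 …(+1); best=3800 via (A,merge)

3800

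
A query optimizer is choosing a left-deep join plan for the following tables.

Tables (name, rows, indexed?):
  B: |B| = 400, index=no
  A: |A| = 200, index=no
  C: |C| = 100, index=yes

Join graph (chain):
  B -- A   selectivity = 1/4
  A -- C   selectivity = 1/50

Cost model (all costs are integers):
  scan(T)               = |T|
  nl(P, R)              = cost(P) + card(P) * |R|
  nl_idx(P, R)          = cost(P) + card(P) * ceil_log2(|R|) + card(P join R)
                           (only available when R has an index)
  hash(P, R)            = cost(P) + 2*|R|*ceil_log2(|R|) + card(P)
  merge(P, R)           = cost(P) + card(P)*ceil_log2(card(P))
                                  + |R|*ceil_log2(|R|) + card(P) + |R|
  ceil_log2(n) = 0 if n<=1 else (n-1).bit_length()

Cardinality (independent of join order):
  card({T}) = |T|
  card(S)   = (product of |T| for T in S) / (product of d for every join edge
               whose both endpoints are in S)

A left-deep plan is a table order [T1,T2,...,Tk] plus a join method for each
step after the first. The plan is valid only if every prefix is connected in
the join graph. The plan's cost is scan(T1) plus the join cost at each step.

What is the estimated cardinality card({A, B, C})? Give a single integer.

40000

Tables in S: A(200), B(400), C(100)
Edges inside S: B-A(d=4), A-C(d=50)
numerator = 200 * 400 * 100 = 8000000
denominator = 4 * 50 = 200
card(S) = 8000000 / 200 = 40000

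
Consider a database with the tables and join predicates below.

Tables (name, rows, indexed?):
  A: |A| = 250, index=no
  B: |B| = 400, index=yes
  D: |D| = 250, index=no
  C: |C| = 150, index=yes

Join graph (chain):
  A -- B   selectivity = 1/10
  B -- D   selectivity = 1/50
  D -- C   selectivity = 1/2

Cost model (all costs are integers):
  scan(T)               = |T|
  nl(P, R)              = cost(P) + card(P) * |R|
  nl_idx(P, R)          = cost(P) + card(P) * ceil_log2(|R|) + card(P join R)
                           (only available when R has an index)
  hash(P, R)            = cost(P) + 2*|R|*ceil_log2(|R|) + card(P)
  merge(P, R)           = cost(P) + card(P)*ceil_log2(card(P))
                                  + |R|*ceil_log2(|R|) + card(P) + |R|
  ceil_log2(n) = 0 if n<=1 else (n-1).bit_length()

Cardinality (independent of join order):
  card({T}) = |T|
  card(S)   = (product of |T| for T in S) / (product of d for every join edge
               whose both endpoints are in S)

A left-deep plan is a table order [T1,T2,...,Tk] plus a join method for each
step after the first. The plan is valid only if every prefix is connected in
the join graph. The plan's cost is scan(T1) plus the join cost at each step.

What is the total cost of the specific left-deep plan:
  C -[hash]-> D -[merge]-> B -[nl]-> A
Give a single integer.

37808300

step 1: scan C: cost=150, card=150
step 2: join D via hash
    card(P join D) = 150*250/(2) = 18750
    cost = 150 + 2*250*8 + 150 = 4300
step 3: join B via merge
    card(P join B) = 18750*400/(50) = 150000
    cost = 4300 + 18750*15 + 400*9 + 18750 + 400 = 308300
step 4: join A via nl
    card(P join A) = 150000*250/(10) = 3750000
    cost = 308300 + 150000*250 = 37808300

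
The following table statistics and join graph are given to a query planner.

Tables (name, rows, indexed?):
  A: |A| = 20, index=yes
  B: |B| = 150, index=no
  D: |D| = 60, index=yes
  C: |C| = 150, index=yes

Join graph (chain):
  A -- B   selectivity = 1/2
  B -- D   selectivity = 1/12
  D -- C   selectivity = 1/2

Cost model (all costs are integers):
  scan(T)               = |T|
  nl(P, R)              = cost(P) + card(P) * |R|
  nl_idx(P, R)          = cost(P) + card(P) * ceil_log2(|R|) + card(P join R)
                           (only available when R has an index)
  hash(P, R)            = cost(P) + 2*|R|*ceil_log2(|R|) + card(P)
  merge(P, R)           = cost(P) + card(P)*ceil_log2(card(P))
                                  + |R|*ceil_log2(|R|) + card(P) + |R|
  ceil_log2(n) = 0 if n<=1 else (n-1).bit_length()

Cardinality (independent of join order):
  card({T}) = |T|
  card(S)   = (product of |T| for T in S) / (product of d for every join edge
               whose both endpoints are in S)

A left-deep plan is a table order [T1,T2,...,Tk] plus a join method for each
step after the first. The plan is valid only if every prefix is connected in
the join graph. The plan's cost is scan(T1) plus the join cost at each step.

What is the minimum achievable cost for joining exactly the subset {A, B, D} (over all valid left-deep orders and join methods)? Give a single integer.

1970

Selinger DP over subsets of {A,B,D}:
  {A}: scan cost=20, card=20
  {B}: scan cost=150, card=150
  {D}: scan cost=60, card=60
  {AB}: card=1500; try (A,hash)→500, (B,merge)→1490, (A,merge)→1620, (A,nl_idx)→2400, (B,hash)→2440, (B,nl)→3020 …(+1); best=500 via (A,hash)
  {BD}: card=750; try (D,hash)→1020, (D,nl_idx)→1800, (B,merge)→1830, (D,merge)→1920, (B,hash)→2520, (B,nl)→9060 …(+1); best=1020 via (D,hash)
  {ABD}: card=7500; try (A,hash)→1970, (D,hash)→2720, (A,merge)→9390, (A,nl_idx)→12270, (A,nl)→16020, (D,nl_idx)→17000 …(+2); best=1970 via (A,hash)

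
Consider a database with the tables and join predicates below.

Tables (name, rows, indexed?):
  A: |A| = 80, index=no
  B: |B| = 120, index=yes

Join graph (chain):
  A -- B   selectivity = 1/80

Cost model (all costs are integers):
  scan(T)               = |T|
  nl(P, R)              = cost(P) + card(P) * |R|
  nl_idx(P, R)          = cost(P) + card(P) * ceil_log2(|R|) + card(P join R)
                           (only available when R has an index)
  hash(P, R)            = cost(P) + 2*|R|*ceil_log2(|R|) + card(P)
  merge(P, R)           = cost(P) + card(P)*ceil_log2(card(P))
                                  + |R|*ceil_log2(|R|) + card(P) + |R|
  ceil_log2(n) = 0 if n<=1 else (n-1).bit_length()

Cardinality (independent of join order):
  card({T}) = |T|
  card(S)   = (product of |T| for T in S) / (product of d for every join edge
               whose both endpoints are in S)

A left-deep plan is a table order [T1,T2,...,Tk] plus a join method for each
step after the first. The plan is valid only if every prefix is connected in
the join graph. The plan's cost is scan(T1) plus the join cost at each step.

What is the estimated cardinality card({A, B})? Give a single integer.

Tables in S: A(80), B(120)
Edges inside S: A-B(d=80)
numerator = 80 * 120 = 9600
denominator = 80 = 80
card(S) = 9600 / 80 = 120

120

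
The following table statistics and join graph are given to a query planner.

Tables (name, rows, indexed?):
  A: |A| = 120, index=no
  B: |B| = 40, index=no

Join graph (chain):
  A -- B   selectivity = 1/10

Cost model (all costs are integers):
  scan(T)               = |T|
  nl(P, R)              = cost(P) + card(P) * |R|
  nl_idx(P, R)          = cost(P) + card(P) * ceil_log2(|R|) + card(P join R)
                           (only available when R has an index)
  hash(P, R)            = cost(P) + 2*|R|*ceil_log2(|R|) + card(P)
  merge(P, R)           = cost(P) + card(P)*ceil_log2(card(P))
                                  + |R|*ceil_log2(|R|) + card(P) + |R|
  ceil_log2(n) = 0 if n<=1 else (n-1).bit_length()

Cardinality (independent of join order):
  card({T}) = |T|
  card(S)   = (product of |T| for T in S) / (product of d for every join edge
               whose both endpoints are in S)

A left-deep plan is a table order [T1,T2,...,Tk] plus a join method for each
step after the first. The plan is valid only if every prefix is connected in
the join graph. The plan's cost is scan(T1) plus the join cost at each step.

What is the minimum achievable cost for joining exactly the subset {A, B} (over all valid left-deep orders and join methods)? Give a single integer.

Selinger DP over subsets of {A,B}:
  {A}: scan cost=120, card=120
  {B}: scan cost=40, card=40
  {AB}: card=480; try (B,hash)→720, (A,merge)→1280, (B,merge)→1360, (A,hash)→1760, (A,nl)→4840, (B,nl)→4920; best=720 via (B,hash)

720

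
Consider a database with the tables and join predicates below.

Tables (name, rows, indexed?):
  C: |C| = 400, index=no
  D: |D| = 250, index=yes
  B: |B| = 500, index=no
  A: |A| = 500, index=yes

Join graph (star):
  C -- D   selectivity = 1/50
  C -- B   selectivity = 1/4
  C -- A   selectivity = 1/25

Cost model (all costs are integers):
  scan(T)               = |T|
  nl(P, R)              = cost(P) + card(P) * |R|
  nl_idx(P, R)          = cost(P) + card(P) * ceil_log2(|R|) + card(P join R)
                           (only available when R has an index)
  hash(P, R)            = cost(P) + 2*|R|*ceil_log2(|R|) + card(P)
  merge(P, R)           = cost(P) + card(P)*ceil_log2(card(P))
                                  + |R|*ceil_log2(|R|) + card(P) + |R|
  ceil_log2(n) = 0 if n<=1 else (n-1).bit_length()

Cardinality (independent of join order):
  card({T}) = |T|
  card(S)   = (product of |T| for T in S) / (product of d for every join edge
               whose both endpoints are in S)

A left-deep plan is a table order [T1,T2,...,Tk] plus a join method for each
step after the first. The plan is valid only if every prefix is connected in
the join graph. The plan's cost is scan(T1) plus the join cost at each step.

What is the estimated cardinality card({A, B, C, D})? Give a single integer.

Tables in S: A(500), B(500), C(400), D(250)
Edges inside S: C-D(d=50), C-B(d=4), C-A(d=25)
numerator = 500 * 500 * 400 * 250 = 25000000000
denominator = 50 * 4 * 25 = 5000
card(S) = 25000000000 / 5000 = 5000000

5000000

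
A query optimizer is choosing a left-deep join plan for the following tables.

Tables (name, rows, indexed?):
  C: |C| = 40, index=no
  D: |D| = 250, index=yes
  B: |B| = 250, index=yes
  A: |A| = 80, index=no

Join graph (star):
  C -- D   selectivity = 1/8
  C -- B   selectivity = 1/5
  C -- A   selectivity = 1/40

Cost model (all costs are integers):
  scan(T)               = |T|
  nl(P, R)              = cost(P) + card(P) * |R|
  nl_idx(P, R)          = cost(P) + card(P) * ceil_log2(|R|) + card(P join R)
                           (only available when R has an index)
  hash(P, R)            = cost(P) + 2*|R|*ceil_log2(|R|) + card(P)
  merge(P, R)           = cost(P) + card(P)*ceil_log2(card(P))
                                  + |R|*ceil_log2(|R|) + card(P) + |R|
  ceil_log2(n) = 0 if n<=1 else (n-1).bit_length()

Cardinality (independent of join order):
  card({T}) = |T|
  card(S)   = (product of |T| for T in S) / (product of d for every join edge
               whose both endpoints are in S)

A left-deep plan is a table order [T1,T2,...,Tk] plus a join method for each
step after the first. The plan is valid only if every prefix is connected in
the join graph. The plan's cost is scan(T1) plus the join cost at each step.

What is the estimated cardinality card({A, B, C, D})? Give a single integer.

125000

Tables in S: A(80), B(250), C(40), D(250)
Edges inside S: C-D(d=8), C-B(d=5), C-A(d=40)
numerator = 80 * 250 * 40 * 250 = 200000000
denominator = 8 * 5 * 40 = 1600
card(S) = 200000000 / 1600 = 125000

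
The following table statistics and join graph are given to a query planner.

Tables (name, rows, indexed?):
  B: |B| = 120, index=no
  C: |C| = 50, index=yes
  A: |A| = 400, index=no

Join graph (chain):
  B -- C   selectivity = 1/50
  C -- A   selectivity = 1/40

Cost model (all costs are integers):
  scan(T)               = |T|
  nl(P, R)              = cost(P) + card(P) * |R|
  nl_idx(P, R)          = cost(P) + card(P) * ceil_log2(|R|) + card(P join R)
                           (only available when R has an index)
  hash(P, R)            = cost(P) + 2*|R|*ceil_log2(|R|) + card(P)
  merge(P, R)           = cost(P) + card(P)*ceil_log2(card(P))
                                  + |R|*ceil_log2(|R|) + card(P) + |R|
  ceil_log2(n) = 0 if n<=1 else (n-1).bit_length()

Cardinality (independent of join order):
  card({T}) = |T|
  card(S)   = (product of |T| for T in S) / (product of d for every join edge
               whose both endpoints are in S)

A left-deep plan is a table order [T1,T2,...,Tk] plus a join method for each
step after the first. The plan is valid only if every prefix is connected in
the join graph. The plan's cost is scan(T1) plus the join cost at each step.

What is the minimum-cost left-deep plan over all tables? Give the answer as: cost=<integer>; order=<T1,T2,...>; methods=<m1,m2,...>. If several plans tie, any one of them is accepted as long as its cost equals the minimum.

cost=3580; order=A,C,B; methods=hash,hash

Selinger DP (subsets sized 1..n):
  {B}: scan cost=120, card=120
  {C}: scan cost=50, card=50
  {A}: scan cost=400, card=400
  {BC}: card=120; try (C,hash)→840, (C,nl_idx)→960, (B,merge)→1360, (C,merge)→1430, (B,hash)→1780, (B,nl)→6050 …(+1); best=840 via (C,hash)
  {AC}: card=500; try (C,hash)→1400, (C,nl_idx)→3300, (A,merge)→4400, (C,merge)→4750, (A,hash)→7300, (A,nl)→20050 …(+1); best=1400 via (C,hash)
  {ABC}: card=1200; try (B,hash)→3580, (A,merge)→5800, (B,merge)→7360, (A,hash)→8160, (A,nl)→48840, (B,nl)→61400; best=3580 via (B,hash)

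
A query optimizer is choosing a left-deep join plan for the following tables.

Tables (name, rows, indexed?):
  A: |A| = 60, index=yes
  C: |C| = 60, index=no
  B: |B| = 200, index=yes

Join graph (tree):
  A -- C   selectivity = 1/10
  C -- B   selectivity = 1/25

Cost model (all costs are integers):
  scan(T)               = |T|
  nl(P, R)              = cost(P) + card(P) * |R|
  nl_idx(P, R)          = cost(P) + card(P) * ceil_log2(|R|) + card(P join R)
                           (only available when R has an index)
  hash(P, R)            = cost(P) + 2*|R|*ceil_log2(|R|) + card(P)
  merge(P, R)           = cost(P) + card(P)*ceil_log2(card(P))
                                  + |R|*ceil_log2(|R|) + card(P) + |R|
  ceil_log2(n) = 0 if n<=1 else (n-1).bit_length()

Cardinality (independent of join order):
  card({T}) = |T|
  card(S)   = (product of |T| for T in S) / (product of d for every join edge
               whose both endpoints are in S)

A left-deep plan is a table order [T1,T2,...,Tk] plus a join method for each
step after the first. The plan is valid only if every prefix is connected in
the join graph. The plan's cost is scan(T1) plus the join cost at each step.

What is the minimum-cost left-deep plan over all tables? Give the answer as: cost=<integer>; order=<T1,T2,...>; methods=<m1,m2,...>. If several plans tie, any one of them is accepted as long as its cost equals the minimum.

cost=2220; order=C,B,A; methods=nl_idx,hash

Selinger DP (subsets sized 1..n):
  {A}: scan cost=60, card=60
  {C}: scan cost=60, card=60
  {B}: scan cost=200, card=200
  {AC}: card=360; try (A,nl_idx)→780, (C,hash)→840, (A,hash)→840, (C,merge)→900, (A,merge)→900, (C,nl)→3660 …(+1); best=780 via (A,nl_idx)
  {BC}: card=480; try (B,nl_idx)→1020, (C,hash)→1120, (B,merge)→2280, (C,merge)→2420, (B,hash)→3320, (B,nl)→12060 …(+1); best=1020 via (B,nl_idx)
  {ABC}: card=2880; try (A,hash)→2220, (B,hash)→4340, (B,merge)→6180, (A,merge)→6240, (B,nl_idx)→6540, (A,nl_idx)→6780 …(+2); best=2220 via (A,hash)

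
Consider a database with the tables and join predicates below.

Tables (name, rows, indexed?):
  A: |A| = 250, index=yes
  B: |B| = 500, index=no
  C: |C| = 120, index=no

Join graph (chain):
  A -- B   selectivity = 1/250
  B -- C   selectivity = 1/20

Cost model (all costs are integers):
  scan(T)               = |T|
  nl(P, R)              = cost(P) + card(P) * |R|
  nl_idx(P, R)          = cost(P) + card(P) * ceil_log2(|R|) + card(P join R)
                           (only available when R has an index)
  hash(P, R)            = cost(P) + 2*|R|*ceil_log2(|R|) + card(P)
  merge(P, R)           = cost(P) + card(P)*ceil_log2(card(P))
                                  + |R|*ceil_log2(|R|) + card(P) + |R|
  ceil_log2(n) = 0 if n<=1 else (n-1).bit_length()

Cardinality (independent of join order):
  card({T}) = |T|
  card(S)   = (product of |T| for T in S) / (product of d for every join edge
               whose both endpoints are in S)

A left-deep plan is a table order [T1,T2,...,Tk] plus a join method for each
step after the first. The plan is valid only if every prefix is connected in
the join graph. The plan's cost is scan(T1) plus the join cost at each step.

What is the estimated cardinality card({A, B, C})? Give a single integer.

3000

Tables in S: A(250), B(500), C(120)
Edges inside S: A-B(d=250), B-C(d=20)
numerator = 250 * 500 * 120 = 15000000
denominator = 250 * 20 = 5000
card(S) = 15000000 / 5000 = 3000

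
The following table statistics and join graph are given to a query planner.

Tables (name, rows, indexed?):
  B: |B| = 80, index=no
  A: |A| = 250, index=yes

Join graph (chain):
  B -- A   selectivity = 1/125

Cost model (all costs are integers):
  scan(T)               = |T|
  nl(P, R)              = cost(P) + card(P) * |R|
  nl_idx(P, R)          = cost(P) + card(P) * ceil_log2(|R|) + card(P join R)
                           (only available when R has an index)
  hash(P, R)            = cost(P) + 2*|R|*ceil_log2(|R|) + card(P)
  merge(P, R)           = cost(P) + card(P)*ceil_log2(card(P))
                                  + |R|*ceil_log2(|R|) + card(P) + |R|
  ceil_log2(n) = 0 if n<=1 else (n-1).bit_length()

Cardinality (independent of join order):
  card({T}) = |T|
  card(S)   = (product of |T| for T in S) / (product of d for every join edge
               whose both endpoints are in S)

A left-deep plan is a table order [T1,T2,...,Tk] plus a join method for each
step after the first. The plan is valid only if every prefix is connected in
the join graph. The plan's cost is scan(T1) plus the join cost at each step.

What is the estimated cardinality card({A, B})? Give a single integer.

Tables in S: A(250), B(80)
Edges inside S: B-A(d=125)
numerator = 250 * 80 = 20000
denominator = 125 = 125
card(S) = 20000 / 125 = 160

160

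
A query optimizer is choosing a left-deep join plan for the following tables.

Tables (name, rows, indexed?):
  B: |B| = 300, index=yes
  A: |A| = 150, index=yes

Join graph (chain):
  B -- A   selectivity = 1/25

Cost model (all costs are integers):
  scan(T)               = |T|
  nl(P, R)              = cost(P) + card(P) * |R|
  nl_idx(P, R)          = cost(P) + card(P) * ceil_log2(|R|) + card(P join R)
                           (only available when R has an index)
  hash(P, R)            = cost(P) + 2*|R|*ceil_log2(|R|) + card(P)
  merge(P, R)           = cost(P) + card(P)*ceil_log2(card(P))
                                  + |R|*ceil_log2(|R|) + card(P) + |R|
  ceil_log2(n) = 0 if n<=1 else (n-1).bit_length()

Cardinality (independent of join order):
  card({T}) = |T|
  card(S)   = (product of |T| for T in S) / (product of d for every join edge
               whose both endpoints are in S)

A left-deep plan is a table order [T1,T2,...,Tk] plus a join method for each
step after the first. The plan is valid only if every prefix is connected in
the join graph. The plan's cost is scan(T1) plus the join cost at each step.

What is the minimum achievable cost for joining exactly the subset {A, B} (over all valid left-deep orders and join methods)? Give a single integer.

3000

Selinger DP over subsets of {A,B}:
  {B}: scan cost=300, card=300
  {A}: scan cost=150, card=150
  {AB}: card=1800; try (A,hash)→3000, (B,nl_idx)→3300, (B,merge)→4500, (A,nl_idx)→4500, (A,merge)→4650, (B,hash)→5700 …(+2); best=3000 via (A,hash)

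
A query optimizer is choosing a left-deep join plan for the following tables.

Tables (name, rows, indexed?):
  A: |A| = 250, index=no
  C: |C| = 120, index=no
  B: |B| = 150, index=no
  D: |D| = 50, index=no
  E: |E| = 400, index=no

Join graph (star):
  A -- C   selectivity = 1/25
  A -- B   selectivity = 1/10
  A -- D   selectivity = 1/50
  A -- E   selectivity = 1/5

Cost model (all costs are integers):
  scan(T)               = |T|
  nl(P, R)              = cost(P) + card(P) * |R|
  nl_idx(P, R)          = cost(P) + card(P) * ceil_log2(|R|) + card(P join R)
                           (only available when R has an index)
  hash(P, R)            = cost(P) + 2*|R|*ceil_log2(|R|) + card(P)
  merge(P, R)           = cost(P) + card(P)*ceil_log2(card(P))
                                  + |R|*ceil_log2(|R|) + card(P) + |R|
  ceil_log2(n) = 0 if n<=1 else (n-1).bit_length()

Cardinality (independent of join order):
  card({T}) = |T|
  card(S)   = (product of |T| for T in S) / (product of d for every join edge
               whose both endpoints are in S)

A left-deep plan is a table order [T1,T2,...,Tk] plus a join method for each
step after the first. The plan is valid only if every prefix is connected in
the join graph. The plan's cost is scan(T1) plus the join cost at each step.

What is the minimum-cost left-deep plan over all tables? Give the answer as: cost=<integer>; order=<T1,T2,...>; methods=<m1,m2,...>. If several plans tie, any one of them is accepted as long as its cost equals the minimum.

cost=31830; order=A,D,C,B,E; methods=hash,hash,hash,hash

Selinger DP (subsets sized 1..n):
  {A}: scan cost=250, card=250
  {C}: scan cost=120, card=120
  {B}: scan cost=150, card=150
  {D}: scan cost=50, card=50
  {E}: scan cost=400, card=400
  {AC}: card=1200; try (C,hash)→2180, (A,merge)→3330, (C,merge)→3460, (A,hash)→4240, (A,nl)→30120, (C,nl)→30250; best=2180 via (C,hash)
  {AB}: card=3750; try (B,hash)→2900, (A,merge)→3750, (B,merge)→3850, (A,hash)→4300, (A,nl)→37650, (B,nl)→37750; best=2900 via (B,hash)
  {AD}: card=250; try (D,hash)→1100, (A,merge)→2650, (D,merge)→2850, (A,hash)→4100, (A,nl)→12550, (D,nl)→12750; best=1100 via (D,hash)
  {AE}: card=20000; try (A,hash)→4800, (E,merge)→6500, (A,merge)→6650, (E,hash)→7700, (E,nl)→100250, (A,nl)→100400; best=4800 via (A,hash)
  {ABC}: card=18000; try (B,hash)→5780, (C,hash)→8330, (B,merge)→17930, (C,merge)→52610, (B,nl)→182180, (C,nl)→452900; best=5780 via (B,hash)
  {ACD}: card=1200; try (C,hash)→3030, (D,hash)→3980, (C,merge)→4310, (D,merge)→16930, (C,nl)→31100, (D,nl)→62180; best=3030 via (C,hash)
  {ACE}: card=96000; try (E,hash)→10580, (E,merge)→20580, (C,hash)→26480, (C,merge)→325760, (E,nl)→482180, (C,nl)→2404800; best=10580 via (E,hash)
  {ABD}: card=3750; try (B,hash)→3750, (B,merge)→4700, (D,hash)→7250, (B,nl)→38600, (D,merge)→52000, (D,nl)→190400; best=3750 via (B,hash)
  {ABE}: card=300000; try (E,hash)→13850, (B,hash)→27200, (E,merge)→55650, (B,merge)→326150, (E,nl)→1502900, (B,nl)→3004800; best=13850 via (E,hash)
  {ADE}: card=20000; try (E,merge)→7350, (E,hash)→8550, (D,hash)→25400, (E,nl)→101100, (D,merge)→325150, (D,nl)→1004800; best=7350 via (E,merge)
  {ABCD}: card=18000; try (B,hash)→6630, (C,hash)→9180, (B,merge)→18780, (D,hash)→24380, (C,merge)→53460, (B,nl)→183030 …(+3); best=6630 via (B,hash)
  {ABCE}: card=1440000; try (E,hash)→30980, (B,hash)→108980, (E,merge)→297780, (C,hash)→315530, (B,merge)→1739930, (C,merge)→6014810 …(+3); best=30980 via (E,hash)
  {ACDE}: card=96000; try (E,hash)→11430, (E,merge)→21430, (C,hash)→29030, (D,hash)→107180, (C,merge)→328310, (E,nl)→483030 …(+3); best=11430 via (E,hash)
  {ABDE}: card=300000; try (E,hash)→14700, (B,hash)→29750, (E,merge)→56500, (D,hash)→314450, (B,merge)→328700, (E,nl)→1503750 …(+3); best=14700 via (E,hash)
  {ABCDE}: card=1440000; try (E,hash)→31830, (B,hash)→109830, (E,merge)→298630, (C,hash)→316380, (D,hash)→1471580, (B,merge)→1740780 …(+6); best=31830 via (E,hash)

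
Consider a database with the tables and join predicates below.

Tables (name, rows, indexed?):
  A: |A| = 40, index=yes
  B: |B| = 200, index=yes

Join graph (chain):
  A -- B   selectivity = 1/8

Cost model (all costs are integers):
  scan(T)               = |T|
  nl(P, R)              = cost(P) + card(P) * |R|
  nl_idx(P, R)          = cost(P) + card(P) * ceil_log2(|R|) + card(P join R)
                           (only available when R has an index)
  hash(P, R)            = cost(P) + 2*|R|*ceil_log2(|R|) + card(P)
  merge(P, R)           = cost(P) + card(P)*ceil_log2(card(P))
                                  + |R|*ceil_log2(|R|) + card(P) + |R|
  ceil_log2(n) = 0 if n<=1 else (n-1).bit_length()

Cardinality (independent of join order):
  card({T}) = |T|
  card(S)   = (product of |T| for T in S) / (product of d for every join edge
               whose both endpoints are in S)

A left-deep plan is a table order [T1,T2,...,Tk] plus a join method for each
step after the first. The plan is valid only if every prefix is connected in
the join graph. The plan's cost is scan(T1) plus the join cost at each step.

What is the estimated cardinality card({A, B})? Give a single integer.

Tables in S: A(40), B(200)
Edges inside S: A-B(d=8)
numerator = 40 * 200 = 8000
denominator = 8 = 8
card(S) = 8000 / 8 = 1000

1000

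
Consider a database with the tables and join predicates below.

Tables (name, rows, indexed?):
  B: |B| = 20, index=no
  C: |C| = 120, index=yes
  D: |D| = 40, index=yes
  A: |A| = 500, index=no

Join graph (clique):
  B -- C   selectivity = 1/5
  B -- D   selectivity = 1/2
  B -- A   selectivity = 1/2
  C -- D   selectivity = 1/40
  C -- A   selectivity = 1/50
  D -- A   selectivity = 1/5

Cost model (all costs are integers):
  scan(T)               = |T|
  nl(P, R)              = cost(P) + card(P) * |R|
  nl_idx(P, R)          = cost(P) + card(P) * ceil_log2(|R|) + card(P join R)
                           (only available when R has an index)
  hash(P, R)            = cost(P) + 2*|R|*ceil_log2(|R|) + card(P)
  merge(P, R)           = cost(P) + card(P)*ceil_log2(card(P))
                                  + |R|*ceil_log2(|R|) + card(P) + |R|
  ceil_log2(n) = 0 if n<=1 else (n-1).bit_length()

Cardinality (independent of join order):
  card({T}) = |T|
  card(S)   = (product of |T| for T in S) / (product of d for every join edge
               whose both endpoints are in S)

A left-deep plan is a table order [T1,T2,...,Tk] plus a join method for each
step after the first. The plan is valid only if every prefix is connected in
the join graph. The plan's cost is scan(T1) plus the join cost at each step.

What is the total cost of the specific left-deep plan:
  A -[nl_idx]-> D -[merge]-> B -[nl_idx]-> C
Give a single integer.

199860

step 1: scan A: cost=500, card=500
step 2: join D via nl_idx
    card(P join D) = 500*40/(5) = 4000
    cost = 500 + 500*6 + 4000 = 7500
step 3: join B via merge
    card(P join B) = 4000*20/(2*2) = 20000
    cost = 7500 + 4000*12 + 20*5 + 4000 + 20 = 59620
step 4: join C via nl_idx
    card(P join C) = 20000*120/(5*40*50) = 240
    cost = 59620 + 20000*7 + 240 = 199860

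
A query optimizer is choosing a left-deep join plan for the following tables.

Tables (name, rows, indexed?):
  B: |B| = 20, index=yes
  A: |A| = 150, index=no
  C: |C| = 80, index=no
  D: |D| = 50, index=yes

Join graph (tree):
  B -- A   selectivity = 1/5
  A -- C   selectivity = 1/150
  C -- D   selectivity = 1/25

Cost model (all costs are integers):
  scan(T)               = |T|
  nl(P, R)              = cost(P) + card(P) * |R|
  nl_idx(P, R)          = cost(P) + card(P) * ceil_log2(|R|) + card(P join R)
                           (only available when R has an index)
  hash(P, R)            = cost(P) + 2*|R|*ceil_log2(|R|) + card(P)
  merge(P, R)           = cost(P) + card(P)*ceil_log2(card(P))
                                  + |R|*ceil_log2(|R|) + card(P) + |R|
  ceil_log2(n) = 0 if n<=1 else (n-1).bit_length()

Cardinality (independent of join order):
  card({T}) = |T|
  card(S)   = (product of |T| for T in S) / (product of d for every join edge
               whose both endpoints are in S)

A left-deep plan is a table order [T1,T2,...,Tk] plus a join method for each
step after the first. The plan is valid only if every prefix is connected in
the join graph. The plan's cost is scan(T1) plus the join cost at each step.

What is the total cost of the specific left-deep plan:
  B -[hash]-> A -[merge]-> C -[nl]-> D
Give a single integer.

25680

step 1: scan B: cost=20, card=20
step 2: join A via hash
    card(P join A) = 20*150/(5) = 600
    cost = 20 + 2*150*8 + 20 = 2440
step 3: join C via merge
    card(P join C) = 600*80/(150) = 320
    cost = 2440 + 600*10 + 80*7 + 600 + 80 = 9680
step 4: join D via nl
    card(P join D) = 320*50/(25) = 640
    cost = 9680 + 320*50 = 25680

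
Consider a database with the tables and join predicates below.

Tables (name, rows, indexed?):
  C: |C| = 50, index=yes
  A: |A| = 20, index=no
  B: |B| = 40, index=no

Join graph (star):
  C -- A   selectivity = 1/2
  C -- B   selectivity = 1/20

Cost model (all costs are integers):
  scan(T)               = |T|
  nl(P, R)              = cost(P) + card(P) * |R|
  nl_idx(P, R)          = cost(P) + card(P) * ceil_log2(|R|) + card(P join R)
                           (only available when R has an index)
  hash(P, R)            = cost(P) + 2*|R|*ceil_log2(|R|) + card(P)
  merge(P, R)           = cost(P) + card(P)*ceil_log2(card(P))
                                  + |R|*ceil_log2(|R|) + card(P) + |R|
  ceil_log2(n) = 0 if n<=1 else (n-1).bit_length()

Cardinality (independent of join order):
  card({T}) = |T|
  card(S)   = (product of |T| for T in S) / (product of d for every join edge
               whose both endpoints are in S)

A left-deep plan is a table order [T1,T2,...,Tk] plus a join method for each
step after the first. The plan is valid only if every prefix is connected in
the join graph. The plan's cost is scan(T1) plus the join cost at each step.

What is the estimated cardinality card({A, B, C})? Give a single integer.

Tables in S: A(20), B(40), C(50)
Edges inside S: C-A(d=2), C-B(d=20)
numerator = 20 * 40 * 50 = 40000
denominator = 2 * 20 = 40
card(S) = 40000 / 40 = 1000

1000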